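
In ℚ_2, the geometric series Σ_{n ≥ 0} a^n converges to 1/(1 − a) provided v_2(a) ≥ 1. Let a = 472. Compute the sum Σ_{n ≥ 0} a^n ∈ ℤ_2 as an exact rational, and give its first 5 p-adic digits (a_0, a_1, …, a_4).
Σ a^n = 1/(1 − a) = -1/471;  first 5 digits = (1, 0, 0, 1, 1)

v_2(a) = 3 ≥ 1, so the series converges in ℤ_2 to 1/(1 − a) = 1/(1 − 472) = -1/471. Expand this rational in ℤ_2: compute digits iteratively via d_i = x_i mod 2, x_{i+1} = (x_i − d_i)/2. The first 5 digits are (1, 0, 0, 1, 1).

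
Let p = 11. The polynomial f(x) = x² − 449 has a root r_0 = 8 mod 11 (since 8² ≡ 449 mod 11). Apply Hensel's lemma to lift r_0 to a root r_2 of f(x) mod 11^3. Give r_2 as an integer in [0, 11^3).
r_2 = 327 (mod 1331)

Hensel's recurrence: r_{i+1} = r_i − f(r_i)·(f′(r_i))^{-1} mod 11^{i+2}, with f′(x) = 2x. Iterate:
  r_0 = 8 (mod 11)
  r_1 = 85 (mod 121)
  r_2 = 327 (mod 1331)
Final: r_2 = 327, and one checks f(r_2) ≡ 0 mod 11^3.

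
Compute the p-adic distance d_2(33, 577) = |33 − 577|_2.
d_2(33, 577) = 1/32

Step 1 — x − y = 33 − 577 = -544. Step 2 — v_2(-544) = 5 (factor: -544 = −(2^5 · 17); the sign does not affect v_p). Step 3 — |x − y|_2 = 2^{-5} = 1/32.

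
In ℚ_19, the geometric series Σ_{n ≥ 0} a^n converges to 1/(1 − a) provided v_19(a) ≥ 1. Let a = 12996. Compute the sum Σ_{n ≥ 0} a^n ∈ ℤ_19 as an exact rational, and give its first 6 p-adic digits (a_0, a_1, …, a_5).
Σ a^n = 1/(1 − a) = -1/12995;  first 6 digits = (1, 0, 17, 1, 4, 11)

v_19(a) = 2 ≥ 1, so the series converges in ℤ_19 to 1/(1 − a) = 1/(1 − 12996) = -1/12995. Expand this rational in ℤ_19: compute digits iteratively via d_i = x_i mod 19, x_{i+1} = (x_i − d_i)/19. The first 6 digits are (1, 0, 17, 1, 4, 11).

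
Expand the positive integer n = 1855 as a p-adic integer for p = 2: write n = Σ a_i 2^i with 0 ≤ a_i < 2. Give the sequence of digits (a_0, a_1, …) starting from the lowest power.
(a_0, a_1, …) = (1, 1, 1, 1, 1, 1, 0, 0, 1, 1, 1)

Repeated division by 2 gives the digits low-to-high: 1855 = 1 + 1·2^1 + 1·2^2 + 1·2^3 + 1·2^4 + 1·2^5 + 1·2^8 + 1·2^9 + 1·2^10. Digit sequence: (1, 1, 1, 1, 1, 1, 0, 0, 1, 1, 1).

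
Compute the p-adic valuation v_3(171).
v_3(171) = 2

v_3(n) is the largest exponent k such that 3^k divides n. Factor out: 171 = 3^2 · 19. (Sign doesn't affect v_p.) So v_3(171) = 2.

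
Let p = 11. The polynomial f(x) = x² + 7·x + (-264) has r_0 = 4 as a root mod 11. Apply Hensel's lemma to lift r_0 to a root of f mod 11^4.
r_3 = 6472 (mod 14641)

Hensel: r_{i+1} = r_i − f(r_i)·(f′(r_i))^{-1} mod 11^{i+2}, f′(x) = 2x + 7. Iterate:
  r_0 = 4 (mod 11)
  r_1 = 59 (mod 121)
  r_2 = 1148 (mod 1331)
  r_3 = 6472 (mod 14641)
Final: r = 6472 satisfies f(r) ≡ 0 mod 11^4.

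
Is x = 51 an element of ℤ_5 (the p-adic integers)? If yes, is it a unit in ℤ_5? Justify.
x ∈ ℤ_5^× (unit); v_5(x) = 0

ℤ_5 = {x ∈ ℚ_5 : v_5(x) ≥ 0} and ℤ_5^× = {x ∈ ℤ_5 : v_5(x) = 0}. Here v_5(51) = v_5(num) − v_5(den) = 0; compare against these criteria.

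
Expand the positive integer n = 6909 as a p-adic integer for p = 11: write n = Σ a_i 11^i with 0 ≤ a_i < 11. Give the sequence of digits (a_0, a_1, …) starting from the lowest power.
(a_0, a_1, …) = (1, 1, 2, 5)

Repeated division by 11 gives the digits low-to-high: 6909 = 1 + 1·11^1 + 2·11^2 + 5·11^3. Digit sequence: (1, 1, 2, 5).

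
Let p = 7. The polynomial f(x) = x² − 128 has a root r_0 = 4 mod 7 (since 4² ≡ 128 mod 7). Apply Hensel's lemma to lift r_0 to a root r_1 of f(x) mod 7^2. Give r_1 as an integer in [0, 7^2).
r_1 = 18 (mod 49)

Hensel's recurrence: r_{i+1} = r_i − f(r_i)·(f′(r_i))^{-1} mod 7^{i+2}, with f′(x) = 2x. Iterate:
  r_0 = 4 (mod 7)
  r_1 = 18 (mod 49)
Final: r_1 = 18, and one checks f(r_1) ≡ 0 mod 7^2.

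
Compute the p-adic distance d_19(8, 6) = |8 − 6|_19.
d_19(8, 6) = 1

Step 1 — x − y = 8 − 6 = 2. Step 2 — v_19(2) = 0 (factor: 2 = (19^0 · 2); the sign does not affect v_p). Step 3 — |x − y|_19 = 19^{0} = 1.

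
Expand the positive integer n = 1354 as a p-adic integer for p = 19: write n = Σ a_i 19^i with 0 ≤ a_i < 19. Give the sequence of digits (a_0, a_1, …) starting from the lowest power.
(a_0, a_1, …) = (5, 14, 3)

Repeated division by 19 gives the digits low-to-high: 1354 = 5 + 14·19^1 + 3·19^2. Digit sequence: (5, 14, 3).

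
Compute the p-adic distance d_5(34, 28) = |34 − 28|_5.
d_5(34, 28) = 1

Step 1 — x − y = 34 − 28 = 6. Step 2 — v_5(6) = 0 (factor: 6 = (5^0 · 6); the sign does not affect v_p). Step 3 — |x − y|_5 = 5^{0} = 1.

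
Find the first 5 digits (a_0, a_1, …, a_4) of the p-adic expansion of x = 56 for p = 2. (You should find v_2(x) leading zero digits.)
(a_0, …, a_4) = (0, 0, 0, 1, 1)

v_2(56) = 3, so a_0 = ... = a_2 = 0. Factor out: x = 2^3 · u with u = 7 a unit in ℤ_2. Expand u iteratively via a_{v+i} = u_i mod 2, u_{i+1} = (u_i − a_{v+i})/2:
  u_0 = 7;  a_3 = 1;  u_1 = (u_0 − 1)/2 = 3
  u_1 = 3;  a_4 = 1;  u_2 = (u_1 − 1)/2 = 1
Digits: (0, 0, 0, 1, 1).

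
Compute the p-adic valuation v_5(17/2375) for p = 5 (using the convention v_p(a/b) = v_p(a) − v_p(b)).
v_5(17/2375) = -3

Factor powers of 5 from the numerator and denominator of the reduced fraction: 17 = 5^0 · 17 and 2375 = 5^3 · 19. Apply v_p(a/b) = v_p(a) − v_p(b): v_5(17/2375) = 0 − 3 = -3.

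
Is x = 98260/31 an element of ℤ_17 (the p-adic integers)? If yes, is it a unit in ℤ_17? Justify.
x ∈ ℤ_17 but not a unit; v_17(x) = 3 > 0

ℤ_17 = {x ∈ ℚ_17 : v_17(x) ≥ 0} and ℤ_17^× = {x ∈ ℤ_17 : v_17(x) = 0}. Here v_17(98260/31) = v_17(num) − v_17(den) = 3; compare against these criteria.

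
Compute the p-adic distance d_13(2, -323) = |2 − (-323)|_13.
d_13(2, -323) = 1/13

Step 1 — x − y = 2 − (-323) = 325. Step 2 — v_13(325) = 1 (factor: 325 = (13^1 · 25); the sign does not affect v_p). Step 3 — |x − y|_13 = 13^{-1} = 1/13.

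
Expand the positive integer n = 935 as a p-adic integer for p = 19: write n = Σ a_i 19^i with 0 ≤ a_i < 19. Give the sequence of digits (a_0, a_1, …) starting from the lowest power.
(a_0, a_1, …) = (4, 11, 2)

Repeated division by 19 gives the digits low-to-high: 935 = 4 + 11·19^1 + 2·19^2. Digit sequence: (4, 11, 2).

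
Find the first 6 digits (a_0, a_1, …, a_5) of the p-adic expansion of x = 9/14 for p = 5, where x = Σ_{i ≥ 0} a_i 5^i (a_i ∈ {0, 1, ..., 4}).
(a_0, …, a_5) = (1, 1, 3, 4, 3, 1)

v_5(9/14) = 0 (numerator and denominator both coprime to 5), so x ∈ ℤ_5^×. Compute digits iteratively via a_i = x_i mod 5, x_{i+1} = (x_i − a_i)/5, with x_0 = x:
  x_0 = 9/14;  a_0 = 1;  x_1 = (x_0 − 1)/5 = -1/14
  x_1 = -1/14;  a_1 = 1;  x_2 = (x_1 − 1)/5 = -3/14
  x_2 = -3/14;  a_2 = 3;  x_3 = (x_2 − 3)/5 = -9/14
  x_3 = -9/14;  a_3 = 4;  x_4 = (x_3 − 4)/5 = -13/14
  x_4 = -13/14;  a_4 = 3;  x_5 = (x_4 − 3)/5 = -11/14
  x_5 = -11/14;  a_5 = 1;  x_6 = (x_5 − 1)/5 = -5/14
Digits: (1, 1, 3, 4, 3, 1).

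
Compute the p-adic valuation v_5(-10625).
v_5(-10625) = 4

v_5(n) is the largest exponent k such that 5^k divides n. Factor out: -10625 = -5^4 · 17. (Sign doesn't affect v_p.) So v_5(-10625) = 4.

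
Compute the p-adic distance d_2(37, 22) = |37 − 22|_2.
d_2(37, 22) = 1

Step 1 — x − y = 37 − 22 = 15. Step 2 — v_2(15) = 0 (factor: 15 = (2^0 · 15); the sign does not affect v_p). Step 3 — |x − y|_2 = 2^{0} = 1.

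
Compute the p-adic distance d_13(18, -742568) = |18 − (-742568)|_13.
d_13(18, -742568) = 1/371293

Step 1 — x − y = 18 − (-742568) = 742586. Step 2 — v_13(742586) = 5 (factor: 742586 = (13^5 · 2); the sign does not affect v_p). Step 3 — |x − y|_13 = 13^{-5} = 1/371293.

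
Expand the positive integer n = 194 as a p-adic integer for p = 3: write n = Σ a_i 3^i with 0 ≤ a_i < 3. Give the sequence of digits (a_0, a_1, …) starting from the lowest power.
(a_0, a_1, …) = (2, 1, 0, 1, 2)

Repeated division by 3 gives the digits low-to-high: 194 = 2 + 1·3^1 + 1·3^3 + 2·3^4. Digit sequence: (2, 1, 0, 1, 2).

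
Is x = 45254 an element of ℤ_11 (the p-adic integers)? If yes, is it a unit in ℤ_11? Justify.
x ∈ ℤ_11 but not a unit; v_11(x) = 3 > 0

ℤ_11 = {x ∈ ℚ_11 : v_11(x) ≥ 0} and ℤ_11^× = {x ∈ ℤ_11 : v_11(x) = 0}. Here v_11(45254) = v_11(num) − v_11(den) = 3; compare against these criteria.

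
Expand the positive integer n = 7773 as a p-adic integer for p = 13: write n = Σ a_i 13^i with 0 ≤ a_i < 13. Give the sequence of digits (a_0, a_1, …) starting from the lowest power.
(a_0, a_1, …) = (12, 12, 6, 3)

Repeated division by 13 gives the digits low-to-high: 7773 = 12 + 12·13^1 + 6·13^2 + 3·13^3. Digit sequence: (12, 12, 6, 3).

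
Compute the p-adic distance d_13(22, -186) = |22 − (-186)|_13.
d_13(22, -186) = 1/13

Step 1 — x − y = 22 − (-186) = 208. Step 2 — v_13(208) = 1 (factor: 208 = (13^1 · 16); the sign does not affect v_p). Step 3 — |x − y|_13 = 13^{-1} = 1/13.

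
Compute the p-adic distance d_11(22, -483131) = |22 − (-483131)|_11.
d_11(22, -483131) = 1/161051

Step 1 — x − y = 22 − (-483131) = 483153. Step 2 — v_11(483153) = 5 (factor: 483153 = (11^5 · 3); the sign does not affect v_p). Step 3 — |x − y|_11 = 11^{-5} = 1/161051.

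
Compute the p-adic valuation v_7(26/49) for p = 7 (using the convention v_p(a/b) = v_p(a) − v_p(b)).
v_7(26/49) = -2

Factor powers of 7 from the numerator and denominator of the reduced fraction: 26 = 7^0 · 26 and 49 = 7^2 · 1. Apply v_p(a/b) = v_p(a) − v_p(b): v_7(26/49) = 0 − 2 = -2.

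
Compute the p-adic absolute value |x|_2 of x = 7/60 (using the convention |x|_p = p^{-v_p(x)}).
|7/60|_2 = 4

Step 1 — compute v_2(x) by factoring powers of 2 out of the numerator and denominator: v_2(7/60) = -2. Step 2 — apply |x|_p = p^{-v_p(x)} = 2^{2} = 4.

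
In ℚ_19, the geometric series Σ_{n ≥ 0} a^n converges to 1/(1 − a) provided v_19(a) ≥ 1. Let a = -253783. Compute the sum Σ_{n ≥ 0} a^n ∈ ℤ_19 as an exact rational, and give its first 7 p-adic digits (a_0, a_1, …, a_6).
Σ a^n = 1/(1 − a) = 1/253784;  first 7 digits = (1, 0, 0, 1, 17, 18, 0)

v_19(a) = 3 ≥ 1, so the series converges in ℤ_19 to 1/(1 − a) = 1/(1 − (-253783)) = 1/253784. Expand this rational in ℤ_19: compute digits iteratively via d_i = x_i mod 19, x_{i+1} = (x_i − d_i)/19. The first 7 digits are (1, 0, 0, 1, 17, 18, 0).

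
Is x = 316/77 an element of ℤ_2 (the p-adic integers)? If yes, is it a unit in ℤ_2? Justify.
x ∈ ℤ_2 but not a unit; v_2(x) = 2 > 0

ℤ_2 = {x ∈ ℚ_2 : v_2(x) ≥ 0} and ℤ_2^× = {x ∈ ℤ_2 : v_2(x) = 0}. Here v_2(316/77) = v_2(num) − v_2(den) = 2; compare against these criteria.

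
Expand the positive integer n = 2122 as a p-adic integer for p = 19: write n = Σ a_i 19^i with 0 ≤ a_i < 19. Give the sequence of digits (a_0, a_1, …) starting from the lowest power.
(a_0, a_1, …) = (13, 16, 5)

Repeated division by 19 gives the digits low-to-high: 2122 = 13 + 16·19^1 + 5·19^2. Digit sequence: (13, 16, 5).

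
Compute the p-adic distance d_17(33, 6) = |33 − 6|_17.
d_17(33, 6) = 1

Step 1 — x − y = 33 − 6 = 27. Step 2 — v_17(27) = 0 (factor: 27 = (17^0 · 27); the sign does not affect v_p). Step 3 — |x − y|_17 = 17^{0} = 1.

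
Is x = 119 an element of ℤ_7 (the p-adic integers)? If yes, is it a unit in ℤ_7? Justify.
x ∈ ℤ_7 but not a unit; v_7(x) = 1 > 0

ℤ_7 = {x ∈ ℚ_7 : v_7(x) ≥ 0} and ℤ_7^× = {x ∈ ℤ_7 : v_7(x) = 0}. Here v_7(119) = v_7(num) − v_7(den) = 1; compare against these criteria.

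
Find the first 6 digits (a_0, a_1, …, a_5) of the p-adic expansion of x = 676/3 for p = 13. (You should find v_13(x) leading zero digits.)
(a_0, …, a_5) = (0, 0, 10, 8, 8, 8)

v_13(676/3) = 2, so a_0 = ... = a_1 = 0. Factor out: x = 13^2 · u with u = 4/3 a unit in ℤ_13. Expand u iteratively via a_{v+i} = u_i mod 13, u_{i+1} = (u_i − a_{v+i})/13:
  u_0 = 4/3;  a_2 = 10;  u_1 = (u_0 − 10)/13 = -2/3
  u_1 = -2/3;  a_3 = 8;  u_2 = (u_1 − 8)/13 = -2/3
  u_2 = -2/3;  a_4 = 8;  u_3 = (u_2 − 8)/13 = -2/3
  u_3 = -2/3;  a_5 = 8;  u_4 = (u_3 − 8)/13 = -2/3
Digits: (0, 0, 10, 8, 8, 8).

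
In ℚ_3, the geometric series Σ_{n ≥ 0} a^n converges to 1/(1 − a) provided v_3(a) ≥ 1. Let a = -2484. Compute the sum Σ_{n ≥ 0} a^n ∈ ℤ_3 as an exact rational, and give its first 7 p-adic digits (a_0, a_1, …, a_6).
Σ a^n = 1/(1 − a) = 1/2485;  first 7 digits = (1, 0, 0, 1, 2, 1, 0)

v_3(a) = 3 ≥ 1, so the series converges in ℤ_3 to 1/(1 − a) = 1/(1 − (-2484)) = 1/2485. Expand this rational in ℤ_3: compute digits iteratively via d_i = x_i mod 3, x_{i+1} = (x_i − d_i)/3. The first 7 digits are (1, 0, 0, 1, 2, 1, 0).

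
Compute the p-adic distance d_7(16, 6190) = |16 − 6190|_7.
d_7(16, 6190) = 1/343

Step 1 — x − y = 16 − 6190 = -6174. Step 2 — v_7(-6174) = 3 (factor: -6174 = −(7^3 · 18); the sign does not affect v_p). Step 3 — |x − y|_7 = 7^{-3} = 1/343.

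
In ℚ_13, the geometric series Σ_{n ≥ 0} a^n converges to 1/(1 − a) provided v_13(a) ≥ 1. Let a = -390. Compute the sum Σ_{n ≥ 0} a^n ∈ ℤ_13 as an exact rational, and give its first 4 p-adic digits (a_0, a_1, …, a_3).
Σ a^n = 1/(1 − a) = 1/391;  first 4 digits = (1, 9, 0, 5)

v_13(a) = 1 ≥ 1, so the series converges in ℤ_13 to 1/(1 − a) = 1/(1 − (-390)) = 1/391. Expand this rational in ℤ_13: compute digits iteratively via d_i = x_i mod 13, x_{i+1} = (x_i − d_i)/13. The first 4 digits are (1, 9, 0, 5).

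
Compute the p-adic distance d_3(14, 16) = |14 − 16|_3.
d_3(14, 16) = 1

Step 1 — x − y = 14 − 16 = -2. Step 2 — v_3(-2) = 0 (factor: -2 = −(3^0 · 2); the sign does not affect v_p). Step 3 — |x − y|_3 = 3^{0} = 1.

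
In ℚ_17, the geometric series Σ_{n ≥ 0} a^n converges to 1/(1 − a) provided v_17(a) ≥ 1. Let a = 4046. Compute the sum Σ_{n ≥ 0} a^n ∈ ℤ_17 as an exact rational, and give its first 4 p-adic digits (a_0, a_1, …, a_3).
Σ a^n = 1/(1 − a) = -1/4045;  first 4 digits = (1, 0, 14, 0)

v_17(a) = 2 ≥ 1, so the series converges in ℤ_17 to 1/(1 − a) = 1/(1 − 4046) = -1/4045. Expand this rational in ℤ_17: compute digits iteratively via d_i = x_i mod 17, x_{i+1} = (x_i − d_i)/17. The first 4 digits are (1, 0, 14, 0).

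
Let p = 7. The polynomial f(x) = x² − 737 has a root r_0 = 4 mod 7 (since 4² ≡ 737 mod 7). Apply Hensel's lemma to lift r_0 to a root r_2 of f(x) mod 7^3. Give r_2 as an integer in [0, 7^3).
r_2 = 284 (mod 343)

Hensel's recurrence: r_{i+1} = r_i − f(r_i)·(f′(r_i))^{-1} mod 7^{i+2}, with f′(x) = 2x. Iterate:
  r_0 = 4 (mod 7)
  r_1 = 39 (mod 49)
  r_2 = 284 (mod 343)
Final: r_2 = 284, and one checks f(r_2) ≡ 0 mod 7^3.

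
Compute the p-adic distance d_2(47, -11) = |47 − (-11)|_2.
d_2(47, -11) = 1/2

Step 1 — x − y = 47 − (-11) = 58. Step 2 — v_2(58) = 1 (factor: 58 = (2^1 · 29); the sign does not affect v_p). Step 3 — |x − y|_2 = 2^{-1} = 1/2.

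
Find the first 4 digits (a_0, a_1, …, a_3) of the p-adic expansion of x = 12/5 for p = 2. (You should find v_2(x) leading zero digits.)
(a_0, …, a_3) = (0, 0, 1, 1)

v_2(12/5) = 2, so a_0 = ... = a_1 = 0. Factor out: x = 2^2 · u with u = 3/5 a unit in ℤ_2. Expand u iteratively via a_{v+i} = u_i mod 2, u_{i+1} = (u_i − a_{v+i})/2:
  u_0 = 3/5;  a_2 = 1;  u_1 = (u_0 − 1)/2 = -1/5
  u_1 = -1/5;  a_3 = 1;  u_2 = (u_1 − 1)/2 = -3/5
Digits: (0, 0, 1, 1).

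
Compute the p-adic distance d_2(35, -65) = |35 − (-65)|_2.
d_2(35, -65) = 1/4

Step 1 — x − y = 35 − (-65) = 100. Step 2 — v_2(100) = 2 (factor: 100 = (2^2 · 25); the sign does not affect v_p). Step 3 — |x − y|_2 = 2^{-2} = 1/4.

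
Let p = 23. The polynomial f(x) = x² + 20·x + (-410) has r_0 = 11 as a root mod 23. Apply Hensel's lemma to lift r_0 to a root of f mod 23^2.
r_1 = 126 (mod 529)

Hensel: r_{i+1} = r_i − f(r_i)·(f′(r_i))^{-1} mod 23^{i+2}, f′(x) = 2x + 20. Iterate:
  r_0 = 11 (mod 23)
  r_1 = 126 (mod 529)
Final: r = 126 satisfies f(r) ≡ 0 mod 23^2.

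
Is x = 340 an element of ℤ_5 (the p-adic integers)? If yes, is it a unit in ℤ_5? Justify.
x ∈ ℤ_5 but not a unit; v_5(x) = 1 > 0

ℤ_5 = {x ∈ ℚ_5 : v_5(x) ≥ 0} and ℤ_5^× = {x ∈ ℤ_5 : v_5(x) = 0}. Here v_5(340) = v_5(num) − v_5(den) = 1; compare against these criteria.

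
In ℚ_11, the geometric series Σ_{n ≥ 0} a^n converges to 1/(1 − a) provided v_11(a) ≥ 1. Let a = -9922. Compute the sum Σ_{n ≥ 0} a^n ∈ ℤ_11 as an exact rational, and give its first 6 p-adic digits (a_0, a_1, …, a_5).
Σ a^n = 1/(1 − a) = 1/9923;  first 6 digits = (1, 0, 6, 3, 2, 6)

v_11(a) = 2 ≥ 1, so the series converges in ℤ_11 to 1/(1 − a) = 1/(1 − (-9922)) = 1/9923. Expand this rational in ℤ_11: compute digits iteratively via d_i = x_i mod 11, x_{i+1} = (x_i − d_i)/11. The first 6 digits are (1, 0, 6, 3, 2, 6).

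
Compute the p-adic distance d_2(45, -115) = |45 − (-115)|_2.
d_2(45, -115) = 1/32

Step 1 — x − y = 45 − (-115) = 160. Step 2 — v_2(160) = 5 (factor: 160 = (2^5 · 5); the sign does not affect v_p). Step 3 — |x − y|_2 = 2^{-5} = 1/32.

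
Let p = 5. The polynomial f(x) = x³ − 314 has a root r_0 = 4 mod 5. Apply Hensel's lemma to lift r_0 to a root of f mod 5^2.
r_1 = 4 (mod 25)

Hensel: r_{i+1} = r_i − f(r_i)/f′(r_i) mod 5^{i+2}, where f′(x) = 3x². Iterate:
  r_0 = 4 (mod 5)
  r_1 = 4 (mod 25)
Final: r = 4 with f(r) ≡ 0 mod 5^2.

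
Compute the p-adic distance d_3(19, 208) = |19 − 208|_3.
d_3(19, 208) = 1/27

Step 1 — x − y = 19 − 208 = -189. Step 2 — v_3(-189) = 3 (factor: -189 = −(3^3 · 7); the sign does not affect v_p). Step 3 — |x − y|_3 = 3^{-3} = 1/27.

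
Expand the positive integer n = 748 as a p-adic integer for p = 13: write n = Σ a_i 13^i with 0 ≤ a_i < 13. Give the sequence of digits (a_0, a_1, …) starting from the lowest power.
(a_0, a_1, …) = (7, 5, 4)

Repeated division by 13 gives the digits low-to-high: 748 = 7 + 5·13^1 + 4·13^2. Digit sequence: (7, 5, 4).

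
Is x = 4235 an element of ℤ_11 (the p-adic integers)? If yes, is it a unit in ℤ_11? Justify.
x ∈ ℤ_11 but not a unit; v_11(x) = 2 > 0

ℤ_11 = {x ∈ ℚ_11 : v_11(x) ≥ 0} and ℤ_11^× = {x ∈ ℤ_11 : v_11(x) = 0}. Here v_11(4235) = v_11(num) − v_11(den) = 2; compare against these criteria.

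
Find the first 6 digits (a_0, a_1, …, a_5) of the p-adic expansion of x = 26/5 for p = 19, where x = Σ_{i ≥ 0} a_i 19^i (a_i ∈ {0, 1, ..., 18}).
(a_0, …, a_5) = (9, 15, 3, 15, 3, 15)

v_19(26/5) = 0 (numerator and denominator both coprime to 19), so x ∈ ℤ_19^×. Compute digits iteratively via a_i = x_i mod 19, x_{i+1} = (x_i − a_i)/19, with x_0 = x:
  x_0 = 26/5;  a_0 = 9;  x_1 = (x_0 − 9)/19 = -1/5
  x_1 = -1/5;  a_1 = 15;  x_2 = (x_1 − 15)/19 = -4/5
  x_2 = -4/5;  a_2 = 3;  x_3 = (x_2 − 3)/19 = -1/5
  x_3 = -1/5;  a_3 = 15;  x_4 = (x_3 − 15)/19 = -4/5
  x_4 = -4/5;  a_4 = 3;  x_5 = (x_4 − 3)/19 = -1/5
  x_5 = -1/5;  a_5 = 15;  x_6 = (x_5 − 15)/19 = -4/5
Digits: (9, 15, 3, 15, 3, 15).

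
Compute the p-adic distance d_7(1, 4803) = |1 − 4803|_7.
d_7(1, 4803) = 1/2401

Step 1 — x − y = 1 − 4803 = -4802. Step 2 — v_7(-4802) = 4 (factor: -4802 = −(7^4 · 2); the sign does not affect v_p). Step 3 — |x − y|_7 = 7^{-4} = 1/2401.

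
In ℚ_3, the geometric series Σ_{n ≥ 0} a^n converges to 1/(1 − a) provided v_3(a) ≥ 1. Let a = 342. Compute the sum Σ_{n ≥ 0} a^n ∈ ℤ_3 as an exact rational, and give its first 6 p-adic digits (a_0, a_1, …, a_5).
Σ a^n = 1/(1 − a) = -1/341;  first 6 digits = (1, 0, 2, 0, 2, 2)

v_3(a) = 2 ≥ 1, so the series converges in ℤ_3 to 1/(1 − a) = 1/(1 − 342) = -1/341. Expand this rational in ℤ_3: compute digits iteratively via d_i = x_i mod 3, x_{i+1} = (x_i − d_i)/3. The first 6 digits are (1, 0, 2, 0, 2, 2).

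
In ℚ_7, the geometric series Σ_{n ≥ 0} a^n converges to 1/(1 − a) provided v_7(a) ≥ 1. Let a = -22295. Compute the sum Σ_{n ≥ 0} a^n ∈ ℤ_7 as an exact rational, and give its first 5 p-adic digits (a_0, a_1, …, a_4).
Σ a^n = 1/(1 − a) = 1/22296;  first 5 digits = (1, 0, 0, 5, 4)

v_7(a) = 3 ≥ 1, so the series converges in ℤ_7 to 1/(1 − a) = 1/(1 − (-22295)) = 1/22296. Expand this rational in ℤ_7: compute digits iteratively via d_i = x_i mod 7, x_{i+1} = (x_i − d_i)/7. The first 5 digits are (1, 0, 0, 5, 4).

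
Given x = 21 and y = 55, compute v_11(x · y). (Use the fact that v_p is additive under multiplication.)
v_11(1155) = 1

v_p(x) = 0 (factor: 21 = 11^0 · 21); v_p(y) = 1 (factor: 55 = 11^1 · 5). Additivity: v_p(xy) = v_p(x) + v_p(y) = 0 + 1 = 1. (Direct check: xy = 1155 = 11^1 · (105).)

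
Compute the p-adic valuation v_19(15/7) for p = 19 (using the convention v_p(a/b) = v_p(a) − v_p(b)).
v_19(15/7) = 0

Factor powers of 19 from the numerator and denominator of the reduced fraction: 15 = 19^0 · 15 and 7 = 19^0 · 7. Apply v_p(a/b) = v_p(a) − v_p(b): v_19(15/7) = 0 − 0 = 0.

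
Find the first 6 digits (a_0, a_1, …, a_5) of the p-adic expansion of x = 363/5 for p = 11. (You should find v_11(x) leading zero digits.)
(a_0, …, a_5) = (0, 0, 5, 4, 4, 4)

v_11(363/5) = 2, so a_0 = ... = a_1 = 0. Factor out: x = 11^2 · u with u = 3/5 a unit in ℤ_11. Expand u iteratively via a_{v+i} = u_i mod 11, u_{i+1} = (u_i − a_{v+i})/11:
  u_0 = 3/5;  a_2 = 5;  u_1 = (u_0 − 5)/11 = -2/5
  u_1 = -2/5;  a_3 = 4;  u_2 = (u_1 − 4)/11 = -2/5
  u_2 = -2/5;  a_4 = 4;  u_3 = (u_2 − 4)/11 = -2/5
  u_3 = -2/5;  a_5 = 4;  u_4 = (u_3 − 4)/11 = -2/5
Digits: (0, 0, 5, 4, 4, 4).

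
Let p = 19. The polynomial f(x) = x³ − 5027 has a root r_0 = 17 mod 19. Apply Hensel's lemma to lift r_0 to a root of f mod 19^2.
r_1 = 207 (mod 361)

Hensel: r_{i+1} = r_i − f(r_i)/f′(r_i) mod 19^{i+2}, where f′(x) = 3x². Iterate:
  r_0 = 17 (mod 19)
  r_1 = 207 (mod 361)
Final: r = 207 with f(r) ≡ 0 mod 19^2.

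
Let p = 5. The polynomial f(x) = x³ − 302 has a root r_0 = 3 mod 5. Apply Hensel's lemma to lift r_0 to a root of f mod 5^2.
r_1 = 3 (mod 25)

Hensel: r_{i+1} = r_i − f(r_i)/f′(r_i) mod 5^{i+2}, where f′(x) = 3x². Iterate:
  r_0 = 3 (mod 5)
  r_1 = 3 (mod 25)
Final: r = 3 with f(r) ≡ 0 mod 5^2.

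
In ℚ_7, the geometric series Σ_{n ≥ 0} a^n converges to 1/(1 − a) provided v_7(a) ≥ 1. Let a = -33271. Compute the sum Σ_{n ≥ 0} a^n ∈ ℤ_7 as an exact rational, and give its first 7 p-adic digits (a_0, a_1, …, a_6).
Σ a^n = 1/(1 − a) = 1/33272;  first 7 digits = (1, 0, 0, 1, 0, 5, 0)

v_7(a) = 3 ≥ 1, so the series converges in ℤ_7 to 1/(1 − a) = 1/(1 − (-33271)) = 1/33272. Expand this rational in ℤ_7: compute digits iteratively via d_i = x_i mod 7, x_{i+1} = (x_i − d_i)/7. The first 7 digits are (1, 0, 0, 1, 0, 5, 0).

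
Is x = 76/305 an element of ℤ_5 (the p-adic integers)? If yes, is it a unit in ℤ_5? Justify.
x ∉ ℤ_5 (v_5(x) = -1 < 0)

ℤ_5 = {x ∈ ℚ_5 : v_5(x) ≥ 0} and ℤ_5^× = {x ∈ ℤ_5 : v_5(x) = 0}. Here v_5(76/305) = v_5(num) − v_5(den) = -1; compare against these criteria.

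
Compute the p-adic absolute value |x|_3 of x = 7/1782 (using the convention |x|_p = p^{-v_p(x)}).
|7/1782|_3 = 81

Step 1 — compute v_3(x) by factoring powers of 3 out of the numerator and denominator: v_3(7/1782) = -4. Step 2 — apply |x|_p = p^{-v_p(x)} = 3^{4} = 81.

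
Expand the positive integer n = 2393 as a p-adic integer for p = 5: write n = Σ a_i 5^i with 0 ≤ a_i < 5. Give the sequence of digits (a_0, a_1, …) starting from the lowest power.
(a_0, a_1, …) = (3, 3, 0, 4, 3)

Repeated division by 5 gives the digits low-to-high: 2393 = 3 + 3·5^1 + 4·5^3 + 3·5^4. Digit sequence: (3, 3, 0, 4, 3).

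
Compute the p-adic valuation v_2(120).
v_2(120) = 3

v_2(n) is the largest exponent k such that 2^k divides n. Factor out: 120 = 2^3 · 15. (Sign doesn't affect v_p.) So v_2(120) = 3.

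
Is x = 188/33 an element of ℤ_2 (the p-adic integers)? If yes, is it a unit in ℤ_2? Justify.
x ∈ ℤ_2 but not a unit; v_2(x) = 2 > 0

ℤ_2 = {x ∈ ℚ_2 : v_2(x) ≥ 0} and ℤ_2^× = {x ∈ ℤ_2 : v_2(x) = 0}. Here v_2(188/33) = v_2(num) − v_2(den) = 2; compare against these criteria.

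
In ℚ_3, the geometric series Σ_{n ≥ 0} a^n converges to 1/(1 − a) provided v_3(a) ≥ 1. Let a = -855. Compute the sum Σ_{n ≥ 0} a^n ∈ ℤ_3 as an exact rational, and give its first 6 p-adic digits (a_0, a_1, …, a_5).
Σ a^n = 1/(1 − a) = 1/856;  first 6 digits = (1, 0, 1, 1, 2, 1)

v_3(a) = 2 ≥ 1, so the series converges in ℤ_3 to 1/(1 − a) = 1/(1 − (-855)) = 1/856. Expand this rational in ℤ_3: compute digits iteratively via d_i = x_i mod 3, x_{i+1} = (x_i − d_i)/3. The first 6 digits are (1, 0, 1, 1, 2, 1).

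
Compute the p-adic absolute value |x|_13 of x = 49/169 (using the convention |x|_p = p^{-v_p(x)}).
|49/169|_13 = 169

Step 1 — compute v_13(x) by factoring powers of 13 out of the numerator and denominator: v_13(49/169) = -2. Step 2 — apply |x|_p = p^{-v_p(x)} = 13^{2} = 169.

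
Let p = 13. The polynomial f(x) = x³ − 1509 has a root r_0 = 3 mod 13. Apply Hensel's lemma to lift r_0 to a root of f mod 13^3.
r_2 = 1992 (mod 2197)

Hensel: r_{i+1} = r_i − f(r_i)/f′(r_i) mod 13^{i+2}, where f′(x) = 3x². Iterate:
  r_0 = 3 (mod 13)
  r_1 = 133 (mod 169)
  r_2 = 1992 (mod 2197)
Final: r = 1992 with f(r) ≡ 0 mod 13^3.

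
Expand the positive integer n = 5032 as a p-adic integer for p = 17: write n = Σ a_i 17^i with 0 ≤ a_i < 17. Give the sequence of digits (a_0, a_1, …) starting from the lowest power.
(a_0, a_1, …) = (0, 7, 0, 1)

Repeated division by 17 gives the digits low-to-high: 5032 = 7·17^1 + 1·17^3. Digit sequence: (0, 7, 0, 1).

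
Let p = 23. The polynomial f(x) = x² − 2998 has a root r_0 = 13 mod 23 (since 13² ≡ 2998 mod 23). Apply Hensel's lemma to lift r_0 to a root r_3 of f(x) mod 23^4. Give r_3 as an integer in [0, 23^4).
r_3 = 13652 (mod 279841)

Hensel's recurrence: r_{i+1} = r_i − f(r_i)·(f′(r_i))^{-1} mod 23^{i+2}, with f′(x) = 2x. Iterate:
  r_0 = 13 (mod 23)
  r_1 = 427 (mod 529)
  r_2 = 1485 (mod 12167)
  r_3 = 13652 (mod 279841)
Final: r_3 = 13652, and one checks f(r_3) ≡ 0 mod 23^4.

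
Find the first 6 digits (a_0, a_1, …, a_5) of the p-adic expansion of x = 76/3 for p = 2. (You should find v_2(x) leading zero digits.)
(a_0, …, a_5) = (0, 0, 1, 0, 0, 0)

v_2(76/3) = 2, so a_0 = ... = a_1 = 0. Factor out: x = 2^2 · u with u = 19/3 a unit in ℤ_2. Expand u iteratively via a_{v+i} = u_i mod 2, u_{i+1} = (u_i − a_{v+i})/2:
  u_0 = 19/3;  a_2 = 1;  u_1 = (u_0 − 1)/2 = 8/3
  u_1 = 8/3;  a_3 = 0;  u_2 = (u_1 − 0)/2 = 4/3
  u_2 = 4/3;  a_4 = 0;  u_3 = (u_2 − 0)/2 = 2/3
  u_3 = 2/3;  a_5 = 0;  u_4 = (u_3 − 0)/2 = 1/3
Digits: (0, 0, 1, 0, 0, 0).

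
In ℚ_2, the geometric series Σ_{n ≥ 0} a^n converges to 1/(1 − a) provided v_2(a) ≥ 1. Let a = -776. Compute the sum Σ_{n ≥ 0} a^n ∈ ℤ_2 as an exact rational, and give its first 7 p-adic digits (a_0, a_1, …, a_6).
Σ a^n = 1/(1 − a) = 1/777;  first 7 digits = (1, 0, 0, 1, 1, 1, 0)

v_2(a) = 3 ≥ 1, so the series converges in ℤ_2 to 1/(1 − a) = 1/(1 − (-776)) = 1/777. Expand this rational in ℤ_2: compute digits iteratively via d_i = x_i mod 2, x_{i+1} = (x_i − d_i)/2. The first 7 digits are (1, 0, 0, 1, 1, 1, 0).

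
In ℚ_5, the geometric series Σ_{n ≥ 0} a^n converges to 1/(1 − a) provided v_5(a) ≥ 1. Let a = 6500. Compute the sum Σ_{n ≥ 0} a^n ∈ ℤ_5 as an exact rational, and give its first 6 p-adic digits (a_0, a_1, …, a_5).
Σ a^n = 1/(1 − a) = -1/6499;  first 6 digits = (1, 0, 0, 2, 0, 2)

v_5(a) = 3 ≥ 1, so the series converges in ℤ_5 to 1/(1 − a) = 1/(1 − 6500) = -1/6499. Expand this rational in ℤ_5: compute digits iteratively via d_i = x_i mod 5, x_{i+1} = (x_i − d_i)/5. The first 6 digits are (1, 0, 0, 2, 0, 2).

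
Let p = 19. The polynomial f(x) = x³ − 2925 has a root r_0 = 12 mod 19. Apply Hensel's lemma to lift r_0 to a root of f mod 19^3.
r_2 = 5693 (mod 6859)

Hensel: r_{i+1} = r_i − f(r_i)/f′(r_i) mod 19^{i+2}, where f′(x) = 3x². Iterate:
  r_0 = 12 (mod 19)
  r_1 = 278 (mod 361)
  r_2 = 5693 (mod 6859)
Final: r = 5693 with f(r) ≡ 0 mod 19^3.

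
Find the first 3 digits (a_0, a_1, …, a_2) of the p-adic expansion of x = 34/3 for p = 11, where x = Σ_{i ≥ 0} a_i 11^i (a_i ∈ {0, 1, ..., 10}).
(a_0, …, a_2) = (4, 8, 3)

v_11(34/3) = 0 (numerator and denominator both coprime to 11), so x ∈ ℤ_11^×. Compute digits iteratively via a_i = x_i mod 11, x_{i+1} = (x_i − a_i)/11, with x_0 = x:
  x_0 = 34/3;  a_0 = 4;  x_1 = (x_0 − 4)/11 = 2/3
  x_1 = 2/3;  a_1 = 8;  x_2 = (x_1 − 8)/11 = -2/3
  x_2 = -2/3;  a_2 = 3;  x_3 = (x_2 − 3)/11 = -1/3
Digits: (4, 8, 3).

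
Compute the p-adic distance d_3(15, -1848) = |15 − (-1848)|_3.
d_3(15, -1848) = 1/81

Step 1 — x − y = 15 − (-1848) = 1863. Step 2 — v_3(1863) = 4 (factor: 1863 = (3^4 · 23); the sign does not affect v_p). Step 3 — |x − y|_3 = 3^{-4} = 1/81.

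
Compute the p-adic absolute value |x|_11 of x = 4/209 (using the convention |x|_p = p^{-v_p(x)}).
|4/209|_11 = 11

Step 1 — compute v_11(x) by factoring powers of 11 out of the numerator and denominator: v_11(4/209) = -1. Step 2 — apply |x|_p = p^{-v_p(x)} = 11^{1} = 11.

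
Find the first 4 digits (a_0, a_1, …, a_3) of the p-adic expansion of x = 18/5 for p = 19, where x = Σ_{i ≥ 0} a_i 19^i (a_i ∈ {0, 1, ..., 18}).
(a_0, …, a_3) = (15, 7, 11, 7)

v_19(18/5) = 0 (numerator and denominator both coprime to 19), so x ∈ ℤ_19^×. Compute digits iteratively via a_i = x_i mod 19, x_{i+1} = (x_i − a_i)/19, with x_0 = x:
  x_0 = 18/5;  a_0 = 15;  x_1 = (x_0 − 15)/19 = -3/5
  x_1 = -3/5;  a_1 = 7;  x_2 = (x_1 − 7)/19 = -2/5
  x_2 = -2/5;  a_2 = 11;  x_3 = (x_2 − 11)/19 = -3/5
  x_3 = -3/5;  a_3 = 7;  x_4 = (x_3 − 7)/19 = -2/5
Digits: (15, 7, 11, 7).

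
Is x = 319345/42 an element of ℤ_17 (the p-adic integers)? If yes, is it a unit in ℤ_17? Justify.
x ∈ ℤ_17 but not a unit; v_17(x) = 3 > 0

ℤ_17 = {x ∈ ℚ_17 : v_17(x) ≥ 0} and ℤ_17^× = {x ∈ ℤ_17 : v_17(x) = 0}. Here v_17(319345/42) = v_17(num) − v_17(den) = 3; compare against these criteria.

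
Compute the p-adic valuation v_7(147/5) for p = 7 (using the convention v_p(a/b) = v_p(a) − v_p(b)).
v_7(147/5) = 2

Factor powers of 7 from the numerator and denominator of the reduced fraction: 147 = 7^2 · 3 and 5 = 7^0 · 5. Apply v_p(a/b) = v_p(a) − v_p(b): v_7(147/5) = 2 − 0 = 2.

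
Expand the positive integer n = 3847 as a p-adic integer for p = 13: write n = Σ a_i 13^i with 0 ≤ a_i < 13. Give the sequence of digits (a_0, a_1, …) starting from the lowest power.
(a_0, a_1, …) = (12, 9, 9, 1)

Repeated division by 13 gives the digits low-to-high: 3847 = 12 + 9·13^1 + 9·13^2 + 1·13^3. Digit sequence: (12, 9, 9, 1).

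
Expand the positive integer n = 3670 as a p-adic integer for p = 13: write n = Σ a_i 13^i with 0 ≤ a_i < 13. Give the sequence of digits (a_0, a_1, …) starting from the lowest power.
(a_0, a_1, …) = (4, 9, 8, 1)

Repeated division by 13 gives the digits low-to-high: 3670 = 4 + 9·13^1 + 8·13^2 + 1·13^3. Digit sequence: (4, 9, 8, 1).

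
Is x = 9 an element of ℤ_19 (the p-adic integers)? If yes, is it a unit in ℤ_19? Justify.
x ∈ ℤ_19^× (unit); v_19(x) = 0

ℤ_19 = {x ∈ ℚ_19 : v_19(x) ≥ 0} and ℤ_19^× = {x ∈ ℤ_19 : v_19(x) = 0}. Here v_19(9) = v_19(num) − v_19(den) = 0; compare against these criteria.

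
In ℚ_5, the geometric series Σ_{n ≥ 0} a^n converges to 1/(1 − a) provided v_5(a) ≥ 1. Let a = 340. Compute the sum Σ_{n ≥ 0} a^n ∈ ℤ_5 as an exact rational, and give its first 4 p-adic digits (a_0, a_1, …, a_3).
Σ a^n = 1/(1 − a) = -1/339;  first 4 digits = (1, 3, 2, 4)

v_5(a) = 1 ≥ 1, so the series converges in ℤ_5 to 1/(1 − a) = 1/(1 − 340) = -1/339. Expand this rational in ℤ_5: compute digits iteratively via d_i = x_i mod 5, x_{i+1} = (x_i − d_i)/5. The first 4 digits are (1, 3, 2, 4).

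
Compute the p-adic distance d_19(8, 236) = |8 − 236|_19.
d_19(8, 236) = 1/19

Step 1 — x − y = 8 − 236 = -228. Step 2 — v_19(-228) = 1 (factor: -228 = −(19^1 · 12); the sign does not affect v_p). Step 3 — |x − y|_19 = 19^{-1} = 1/19.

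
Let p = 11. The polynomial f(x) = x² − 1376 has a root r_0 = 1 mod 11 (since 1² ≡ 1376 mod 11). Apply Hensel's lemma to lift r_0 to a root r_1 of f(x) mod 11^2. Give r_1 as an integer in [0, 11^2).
r_1 = 23 (mod 121)

Hensel's recurrence: r_{i+1} = r_i − f(r_i)·(f′(r_i))^{-1} mod 11^{i+2}, with f′(x) = 2x. Iterate:
  r_0 = 1 (mod 11)
  r_1 = 23 (mod 121)
Final: r_1 = 23, and one checks f(r_1) ≡ 0 mod 11^2.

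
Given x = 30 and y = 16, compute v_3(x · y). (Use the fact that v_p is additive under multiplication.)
v_3(480) = 1

v_p(x) = 1 (factor: 30 = 3^1 · 10); v_p(y) = 0 (factor: 16 = 3^0 · 16). Additivity: v_p(xy) = v_p(x) + v_p(y) = 1 + 0 = 1. (Direct check: xy = 480 = 3^1 · (160).)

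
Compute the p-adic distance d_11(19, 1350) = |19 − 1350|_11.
d_11(19, 1350) = 1/1331

Step 1 — x − y = 19 − 1350 = -1331. Step 2 — v_11(-1331) = 3 (factor: -1331 = −(11^3 · 1); the sign does not affect v_p). Step 3 — |x − y|_11 = 11^{-3} = 1/1331.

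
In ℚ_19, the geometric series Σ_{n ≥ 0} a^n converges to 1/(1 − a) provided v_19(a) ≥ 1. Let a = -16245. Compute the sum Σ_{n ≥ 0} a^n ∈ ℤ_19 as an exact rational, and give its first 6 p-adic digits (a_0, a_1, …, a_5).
Σ a^n = 1/(1 − a) = 1/16246;  first 6 digits = (1, 0, 12, 16, 10, 11)

v_19(a) = 2 ≥ 1, so the series converges in ℤ_19 to 1/(1 − a) = 1/(1 − (-16245)) = 1/16246. Expand this rational in ℤ_19: compute digits iteratively via d_i = x_i mod 19, x_{i+1} = (x_i − d_i)/19. The first 6 digits are (1, 0, 12, 16, 10, 11).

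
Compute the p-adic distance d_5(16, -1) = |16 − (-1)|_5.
d_5(16, -1) = 1

Step 1 — x − y = 16 − (-1) = 17. Step 2 — v_5(17) = 0 (factor: 17 = (5^0 · 17); the sign does not affect v_p). Step 3 — |x − y|_5 = 5^{0} = 1.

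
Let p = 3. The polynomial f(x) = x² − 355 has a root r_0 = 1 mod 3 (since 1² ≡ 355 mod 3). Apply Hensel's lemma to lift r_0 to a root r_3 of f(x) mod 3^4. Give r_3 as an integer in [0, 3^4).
r_3 = 52 (mod 81)

Hensel's recurrence: r_{i+1} = r_i − f(r_i)·(f′(r_i))^{-1} mod 3^{i+2}, with f′(x) = 2x. Iterate:
  r_0 = 1 (mod 3)
  r_1 = 7 (mod 9)
  r_2 = 25 (mod 27)
  r_3 = 52 (mod 81)
Final: r_3 = 52, and one checks f(r_3) ≡ 0 mod 3^4.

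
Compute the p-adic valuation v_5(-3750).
v_5(-3750) = 4

v_5(n) is the largest exponent k such that 5^k divides n. Factor out: -3750 = -5^4 · 6. (Sign doesn't affect v_p.) So v_5(-3750) = 4.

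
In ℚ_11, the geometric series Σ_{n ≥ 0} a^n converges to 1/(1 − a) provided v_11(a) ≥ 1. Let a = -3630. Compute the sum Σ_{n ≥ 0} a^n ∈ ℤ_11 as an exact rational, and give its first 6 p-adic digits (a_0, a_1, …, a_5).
Σ a^n = 1/(1 − a) = 1/3631;  first 6 digits = (1, 0, 3, 8, 8, 4)

v_11(a) = 2 ≥ 1, so the series converges in ℤ_11 to 1/(1 − a) = 1/(1 − (-3630)) = 1/3631. Expand this rational in ℤ_11: compute digits iteratively via d_i = x_i mod 11, x_{i+1} = (x_i − d_i)/11. The first 6 digits are (1, 0, 3, 8, 8, 4).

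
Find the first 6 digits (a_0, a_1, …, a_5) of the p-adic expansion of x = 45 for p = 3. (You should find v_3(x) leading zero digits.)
(a_0, …, a_5) = (0, 0, 2, 1, 0, 0)

v_3(45) = 2, so a_0 = ... = a_1 = 0. Factor out: x = 3^2 · u with u = 5 a unit in ℤ_3. Expand u iteratively via a_{v+i} = u_i mod 3, u_{i+1} = (u_i − a_{v+i})/3:
  u_0 = 5;  a_2 = 2;  u_1 = (u_0 − 2)/3 = 1
  u_1 = 1;  a_3 = 1;  u_2 = (u_1 − 1)/3 = 0
  u_2 = 0;  a_4 = 0;  u_3 = (u_2 − 0)/3 = 0
  u_3 = 0;  a_5 = 0;  u_4 = (u_3 − 0)/3 = 0
Digits: (0, 0, 2, 1, 0, 0).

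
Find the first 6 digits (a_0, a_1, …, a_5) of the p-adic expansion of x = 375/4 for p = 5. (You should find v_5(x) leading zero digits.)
(a_0, …, a_5) = (0, 0, 0, 2, 1, 1)

v_5(375/4) = 3, so a_0 = ... = a_2 = 0. Factor out: x = 5^3 · u with u = 3/4 a unit in ℤ_5. Expand u iteratively via a_{v+i} = u_i mod 5, u_{i+1} = (u_i − a_{v+i})/5:
  u_0 = 3/4;  a_3 = 2;  u_1 = (u_0 − 2)/5 = -1/4
  u_1 = -1/4;  a_4 = 1;  u_2 = (u_1 − 1)/5 = -1/4
  u_2 = -1/4;  a_5 = 1;  u_3 = (u_2 − 1)/5 = -1/4
Digits: (0, 0, 0, 2, 1, 1).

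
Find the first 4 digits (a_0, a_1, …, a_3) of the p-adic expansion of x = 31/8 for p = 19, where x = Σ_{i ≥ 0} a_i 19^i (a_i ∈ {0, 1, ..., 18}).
(a_0, …, a_3) = (11, 2, 7, 2)

v_19(31/8) = 0 (numerator and denominator both coprime to 19), so x ∈ ℤ_19^×. Compute digits iteratively via a_i = x_i mod 19, x_{i+1} = (x_i − a_i)/19, with x_0 = x:
  x_0 = 31/8;  a_0 = 11;  x_1 = (x_0 − 11)/19 = -3/8
  x_1 = -3/8;  a_1 = 2;  x_2 = (x_1 − 2)/19 = -1/8
  x_2 = -1/8;  a_2 = 7;  x_3 = (x_2 − 7)/19 = -3/8
  x_3 = -3/8;  a_3 = 2;  x_4 = (x_3 − 2)/19 = -1/8
Digits: (11, 2, 7, 2).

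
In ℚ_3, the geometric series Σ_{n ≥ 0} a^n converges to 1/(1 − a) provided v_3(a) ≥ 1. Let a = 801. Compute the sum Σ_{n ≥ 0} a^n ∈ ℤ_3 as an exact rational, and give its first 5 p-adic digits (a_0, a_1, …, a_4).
Σ a^n = 1/(1 − a) = -1/800;  first 5 digits = (1, 0, 2, 2, 1)

v_3(a) = 2 ≥ 1, so the series converges in ℤ_3 to 1/(1 − a) = 1/(1 − 801) = -1/800. Expand this rational in ℤ_3: compute digits iteratively via d_i = x_i mod 3, x_{i+1} = (x_i − d_i)/3. The first 5 digits are (1, 0, 2, 2, 1).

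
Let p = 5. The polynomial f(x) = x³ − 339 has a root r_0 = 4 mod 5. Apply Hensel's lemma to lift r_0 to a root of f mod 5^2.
r_1 = 4 (mod 25)

Hensel: r_{i+1} = r_i − f(r_i)/f′(r_i) mod 5^{i+2}, where f′(x) = 3x². Iterate:
  r_0 = 4 (mod 5)
  r_1 = 4 (mod 25)
Final: r = 4 with f(r) ≡ 0 mod 5^2.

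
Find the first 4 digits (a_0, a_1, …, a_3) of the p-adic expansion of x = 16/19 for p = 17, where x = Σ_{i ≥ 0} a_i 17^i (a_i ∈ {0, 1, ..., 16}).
(a_0, …, a_3) = (8, 13, 1, 16)

v_17(16/19) = 0 (numerator and denominator both coprime to 17), so x ∈ ℤ_17^×. Compute digits iteratively via a_i = x_i mod 17, x_{i+1} = (x_i − a_i)/17, with x_0 = x:
  x_0 = 16/19;  a_0 = 8;  x_1 = (x_0 − 8)/17 = -8/19
  x_1 = -8/19;  a_1 = 13;  x_2 = (x_1 − 13)/17 = -15/19
  x_2 = -15/19;  a_2 = 1;  x_3 = (x_2 − 1)/17 = -2/19
  x_3 = -2/19;  a_3 = 16;  x_4 = (x_3 − 16)/17 = -18/19
Digits: (8, 13, 1, 16).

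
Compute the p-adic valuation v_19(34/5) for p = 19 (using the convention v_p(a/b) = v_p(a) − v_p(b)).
v_19(34/5) = 0

Factor powers of 19 from the numerator and denominator of the reduced fraction: 34 = 19^0 · 34 and 5 = 19^0 · 5. Apply v_p(a/b) = v_p(a) − v_p(b): v_19(34/5) = 0 − 0 = 0.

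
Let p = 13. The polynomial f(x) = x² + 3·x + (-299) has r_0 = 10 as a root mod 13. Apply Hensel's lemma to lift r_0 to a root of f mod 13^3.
r_2 = 686 (mod 2197)

Hensel: r_{i+1} = r_i − f(r_i)·(f′(r_i))^{-1} mod 13^{i+2}, f′(x) = 2x + 3. Iterate:
  r_0 = 10 (mod 13)
  r_1 = 10 (mod 169)
  r_2 = 686 (mod 2197)
Final: r = 686 satisfies f(r) ≡ 0 mod 13^3.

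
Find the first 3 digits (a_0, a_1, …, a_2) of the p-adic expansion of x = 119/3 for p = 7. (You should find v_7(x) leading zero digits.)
(a_0, …, a_2) = (0, 1, 3)

v_7(119/3) = 1, so a_0 = ... = a_0 = 0. Factor out: x = 7^1 · u with u = 17/3 a unit in ℤ_7. Expand u iteratively via a_{v+i} = u_i mod 7, u_{i+1} = (u_i − a_{v+i})/7:
  u_0 = 17/3;  a_1 = 1;  u_1 = (u_0 − 1)/7 = 2/3
  u_1 = 2/3;  a_2 = 3;  u_2 = (u_1 − 3)/7 = -1/3
Digits: (0, 1, 3).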